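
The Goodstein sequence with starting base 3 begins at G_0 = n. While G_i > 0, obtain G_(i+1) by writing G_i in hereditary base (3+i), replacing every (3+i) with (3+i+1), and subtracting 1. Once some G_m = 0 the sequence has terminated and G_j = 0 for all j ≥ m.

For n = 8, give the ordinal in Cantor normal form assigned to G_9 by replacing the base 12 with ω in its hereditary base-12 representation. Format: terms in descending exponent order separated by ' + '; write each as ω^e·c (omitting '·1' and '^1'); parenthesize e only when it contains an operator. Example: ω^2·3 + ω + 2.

i=0: 8 = 2·3 + 2 (b=3); 3→4: 2·4 + 2 = 10; 10−1 = 9
i=1: 9 = 2·4 + 1 (b=4); 4→5: 2·5 + 1 = 11; 11−1 = 10
i=2: 10 = 2·5 (b=5); 5→6: 2·6 = 12; 12−1 = 11
i=3: 11 = 6 + 5 (b=6); 6→7: 7 + 5 = 12; 12−1 = 11
i=4: 11 = 7 + 4 (b=7); 7→8: 8 + 4 = 12; 12−1 = 11
i=5: 11 = 8 + 3 (b=8); 8→9: 9 + 3 = 12; 12−1 = 11
i=6: 11 = 9 + 2 (b=9); 9→10: 10 + 2 = 12; 12−1 = 11
i=7: 11 = 10 + 1 (b=10); 10→11: 11 + 1 = 12; 12−1 = 11
i=8: 11 = 11 (b=11); 11→12: 12 = 12; 12−1 = 11

11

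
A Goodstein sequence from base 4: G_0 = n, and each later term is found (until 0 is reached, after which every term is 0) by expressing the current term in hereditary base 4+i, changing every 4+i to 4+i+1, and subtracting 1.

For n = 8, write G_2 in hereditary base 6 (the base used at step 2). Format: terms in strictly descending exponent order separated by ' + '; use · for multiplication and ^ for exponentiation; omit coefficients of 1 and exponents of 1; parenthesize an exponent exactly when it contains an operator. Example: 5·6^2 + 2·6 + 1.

6 + 3

G_0 = 8. HB_4(8) = 2·4. Bump = 10. G_1 = 9.
G_1 = 9. HB_5(9) = 5 + 4. Bump = 10. G_2 = 9.
G_2 = 9. HB_6(9) = 6 + 3. Bump = 10. G_3 = 9.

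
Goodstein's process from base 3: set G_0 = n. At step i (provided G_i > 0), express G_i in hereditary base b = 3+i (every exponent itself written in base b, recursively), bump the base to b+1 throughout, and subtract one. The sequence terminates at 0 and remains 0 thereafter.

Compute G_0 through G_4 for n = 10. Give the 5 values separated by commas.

(0) 10|_3 = 3^2 + 1 ↦ 4^2 + 1|_4 = 17 ⇒ 16
(1) 16|_4 = 4^2 ↦ 5^2|_5 = 25 ⇒ 24
(2) 24|_5 = 4·5 + 4 ↦ 4·6 + 4|_6 = 28 ⇒ 27
(3) 27|_6 = 4·6 + 3 ↦ 4·7 + 3|_7 = 31 ⇒ 30

10, 16, 24, 27, 30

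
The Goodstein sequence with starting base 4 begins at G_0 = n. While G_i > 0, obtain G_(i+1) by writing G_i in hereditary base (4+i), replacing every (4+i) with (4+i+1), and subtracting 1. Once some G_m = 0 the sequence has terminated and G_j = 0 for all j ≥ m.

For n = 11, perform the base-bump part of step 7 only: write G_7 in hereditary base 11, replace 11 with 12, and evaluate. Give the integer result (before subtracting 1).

16

base 4: 11 = 2·4 + 3; at 5: 2·5 + 3 = 13; next = 12
base 5: 12 = 2·5 + 2; at 6: 2·6 + 2 = 14; next = 13
base 6: 13 = 2·6 + 1; at 7: 2·7 + 1 = 15; next = 14
base 7: 14 = 2·7; at 8: 2·8 = 16; next = 15
base 8: 15 = 8 + 7; at 9: 9 + 7 = 16; next = 15
base 9: 15 = 9 + 6; at 10: 10 + 6 = 16; next = 15
base 10: 15 = 10 + 5; at 11: 11 + 5 = 16; next = 15
base 11: 15 = 11 + 4; at 12: 12 + 4 = 16; next = 15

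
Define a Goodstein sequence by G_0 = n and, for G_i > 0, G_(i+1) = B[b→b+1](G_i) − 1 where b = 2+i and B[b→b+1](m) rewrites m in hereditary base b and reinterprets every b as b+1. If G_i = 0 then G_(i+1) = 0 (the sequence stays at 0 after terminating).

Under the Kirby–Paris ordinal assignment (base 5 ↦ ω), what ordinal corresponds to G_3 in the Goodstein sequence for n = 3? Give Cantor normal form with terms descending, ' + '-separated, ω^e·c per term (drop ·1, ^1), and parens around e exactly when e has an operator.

step 0: 3 = 2 + 1; sub 3 for 2: 3 + 1; = 4; G_1 = 4−1 = 3
step 1: 3 = 3; sub 4 for 3: 4; = 4; G_2 = 4−1 = 3
step 2: 3 = 3; sub 5 for 4: 3; = 3; G_3 = 3−1 = 2
step 3: 2 = 2; sub 6 for 5: 2; = 2; G_4 = 2−1 = 1

2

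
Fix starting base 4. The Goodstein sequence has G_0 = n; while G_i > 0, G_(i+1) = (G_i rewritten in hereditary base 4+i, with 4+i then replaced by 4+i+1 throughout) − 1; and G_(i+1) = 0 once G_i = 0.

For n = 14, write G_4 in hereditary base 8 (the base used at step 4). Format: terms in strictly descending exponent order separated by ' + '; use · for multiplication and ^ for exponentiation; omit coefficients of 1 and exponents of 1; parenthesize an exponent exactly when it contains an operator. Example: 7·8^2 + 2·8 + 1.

2·8 + 5

14 —HB4→ 3·4 + 2 —bump→ 3·5 + 2 = 17 —(−1)→ 16
16 —HB5→ 3·5 + 1 —bump→ 3·6 + 1 = 19 —(−1)→ 18
18 —HB6→ 3·6 —bump→ 3·7 = 21 —(−1)→ 20
20 —HB7→ 2·7 + 6 —bump→ 2·8 + 6 = 22 —(−1)→ 21
21 —HB8→ 2·8 + 5 —bump→ 2·9 + 5 = 23 —(−1)→ 22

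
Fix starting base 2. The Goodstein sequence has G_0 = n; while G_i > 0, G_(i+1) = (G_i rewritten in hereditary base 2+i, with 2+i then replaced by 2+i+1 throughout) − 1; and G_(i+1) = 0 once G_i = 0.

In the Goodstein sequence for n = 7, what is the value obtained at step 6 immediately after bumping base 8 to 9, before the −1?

37665880

G_0=7  [base 2] 2^2 + 2 + 1  →[2↦3]→  3^3 + 3 + 1 = 31  −1 ⇒ G_1=30
G_1=30  [base 3] 3^3 + 3  →[3↦4]→  4^4 + 4 = 260  −1 ⇒ G_2=259
G_2=259  [base 4] 4^4 + 3  →[4↦5]→  5^5 + 3 = 3128  −1 ⇒ G_3=3127
G_3=3127  [base 5] 5^5 + 2  →[5↦6]→  6^6 + 2 = 46658  −1 ⇒ G_4=46657
G_4=46657  [base 6] 6^6 + 1  →[6↦7]→  7^7 + 1 = 823544  −1 ⇒ G_5=823543
G_5=823543  [base 7] 7^7  →[7↦8]→  8^8 = 16777216  −1 ⇒ G_6=16777215
G_6=16777215  [base 8] 7·8^7 + 7·8^6 + 7·8^5 + 7·8^4 + 7·8^3 + 7·8^2 + 7·8 + 7  →[8↦9]→  7·9^7 + 7·9^6 + 7·9^5 + 7·9^4 + 7·9^3 + 7·9^2 + 7·9 + 7 = 37665880  −1 ⇒ G_7=37665879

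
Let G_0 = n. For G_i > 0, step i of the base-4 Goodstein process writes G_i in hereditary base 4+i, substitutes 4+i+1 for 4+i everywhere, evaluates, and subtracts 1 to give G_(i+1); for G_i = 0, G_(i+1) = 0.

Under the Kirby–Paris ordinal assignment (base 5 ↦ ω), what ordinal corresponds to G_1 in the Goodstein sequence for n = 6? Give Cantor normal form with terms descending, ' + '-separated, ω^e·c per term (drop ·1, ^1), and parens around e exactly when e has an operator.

ω + 1

G_0 = 6. HB_4(6) = 4 + 2. Bump = 7. G_1 = 6.
G_1 = 6. HB_5(6) = 5 + 1. Bump = 7. G_2 = 6.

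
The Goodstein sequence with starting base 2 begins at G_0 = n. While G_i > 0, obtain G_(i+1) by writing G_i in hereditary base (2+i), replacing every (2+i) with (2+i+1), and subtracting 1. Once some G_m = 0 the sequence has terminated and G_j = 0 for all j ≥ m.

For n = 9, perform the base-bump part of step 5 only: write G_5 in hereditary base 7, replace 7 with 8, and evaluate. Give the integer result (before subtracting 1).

50333400

[0] 9 ≡ 2^(2 + 1) + 1 (base 2). Lift 3: 82. −1: 81.
[1] 81 ≡ 3^(3 + 1) (base 3). Lift 4: 1024. −1: 1023.
[2] 1023 ≡ 3·4^4 + 3·4^3 + 3·4^2 + 3·4 + 3 (base 4). Lift 5: 9843. −1: 9842.
[3] 9842 ≡ 3·5^5 + 3·5^3 + 3·5^2 + 3·5 + 2 (base 5). Lift 6: 140744. −1: 140743.
[4] 140743 ≡ 3·6^6 + 3·6^3 + 3·6^2 + 3·6 + 1 (base 6). Lift 7: 2471827. −1: 2471826.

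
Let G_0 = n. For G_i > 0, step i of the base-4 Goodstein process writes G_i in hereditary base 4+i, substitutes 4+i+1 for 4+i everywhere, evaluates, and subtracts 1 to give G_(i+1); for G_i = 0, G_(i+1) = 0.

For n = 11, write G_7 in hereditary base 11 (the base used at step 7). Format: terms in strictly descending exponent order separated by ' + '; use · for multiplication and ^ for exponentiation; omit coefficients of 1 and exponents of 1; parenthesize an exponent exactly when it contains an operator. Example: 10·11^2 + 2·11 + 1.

11 + 4

G_0=11  [base 4] 2·4 + 3  →[4↦5]→  2·5 + 3 = 13  −1 ⇒ G_1=12
G_1=12  [base 5] 2·5 + 2  →[5↦6]→  2·6 + 2 = 14  −1 ⇒ G_2=13
G_2=13  [base 6] 2·6 + 1  →[6↦7]→  2·7 + 1 = 15  −1 ⇒ G_3=14
G_3=14  [base 7] 2·7  →[7↦8]→  2·8 = 16  −1 ⇒ G_4=15
G_4=15  [base 8] 8 + 7  →[8↦9]→  9 + 7 = 16  −1 ⇒ G_5=15
G_5=15  [base 9] 9 + 6  →[9↦10]→  10 + 6 = 16  −1 ⇒ G_6=15
G_6=15  [base 10] 10 + 5  →[10↦11]→  11 + 5 = 16  −1 ⇒ G_7=15
G_7=15  [base 11] 11 + 4  →[11↦12]→  12 + 4 = 16  −1 ⇒ G_8=15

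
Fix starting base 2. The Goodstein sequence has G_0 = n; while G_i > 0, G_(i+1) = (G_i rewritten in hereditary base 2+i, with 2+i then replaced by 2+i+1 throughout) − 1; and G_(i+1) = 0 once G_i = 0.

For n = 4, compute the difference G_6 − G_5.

30

G_0 = 4. HB_2(4) = 2^2. Bump = 27. G_1 = 26.
G_1 = 26. HB_3(26) = 2·3^2 + 2·3 + 2. Bump = 42. G_2 = 41.
G_2 = 41. HB_4(41) = 2·4^2 + 2·4 + 1. Bump = 61. G_3 = 60.
G_3 = 60. HB_5(60) = 2·5^2 + 2·5. Bump = 84. G_4 = 83.
G_4 = 83. HB_6(83) = 2·6^2 + 6 + 5. Bump = 110. G_5 = 109.
G_5 = 109. HB_7(109) = 2·7^2 + 7 + 4. Bump = 140. G_6 = 139.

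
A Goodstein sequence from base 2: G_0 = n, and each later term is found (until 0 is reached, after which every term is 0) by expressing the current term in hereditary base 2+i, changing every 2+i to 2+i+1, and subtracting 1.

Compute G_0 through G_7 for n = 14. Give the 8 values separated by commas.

G_0=14  [base 2] 2^(2 + 1) + 2^2 + 2  →[2↦3]→  3^(3 + 1) + 3^3 + 3 = 111  −1 ⇒ G_1=110
G_1=110  [base 3] 3^(3 + 1) + 3^3 + 2  →[3↦4]→  4^(4 + 1) + 4^4 + 2 = 1282  −1 ⇒ G_2=1281
G_2=1281  [base 4] 4^(4 + 1) + 4^4 + 1  →[4↦5]→  5^(5 + 1) + 5^5 + 1 = 18751  −1 ⇒ G_3=18750
G_3=18750  [base 5] 5^(5 + 1) + 5^5  →[5↦6]→  6^(6 + 1) + 6^6 = 326592  −1 ⇒ G_4=326591
G_4=326591  [base 6] 6^(6 + 1) + 5·6^5 + 5·6^4 + 5·6^3 + 5·6^2 + 5·6 + 5  →[6↦7]→  7^(7 + 1) + 5·7^5 + 5·7^4 + 5·7^3 + 5·7^2 + 5·7 + 5 = 5862841  −1 ⇒ G_5=5862840
G_5=5862840  [base 7] 7^(7 + 1) + 5·7^5 + 5·7^4 + 5·7^3 + 5·7^2 + 5·7 + 4  →[7↦8]→  8^(8 + 1) + 5·8^5 + 5·8^4 + 5·8^3 + 5·8^2 + 5·8 + 4 = 134404972  −1 ⇒ G_6=134404971
G_6=134404971  [base 8] 8^(8 + 1) + 5·8^5 + 5·8^4 + 5·8^3 + 5·8^2 + 5·8 + 3  →[8↦9]→  9^(9 + 1) + 5·9^5 + 5·9^4 + 5·9^3 + 5·9^2 + 5·9 + 3 = 3487116549  −1 ⇒ G_7=3487116548

14, 110, 1281, 18750, 326591, 5862840, 134404971, 3487116548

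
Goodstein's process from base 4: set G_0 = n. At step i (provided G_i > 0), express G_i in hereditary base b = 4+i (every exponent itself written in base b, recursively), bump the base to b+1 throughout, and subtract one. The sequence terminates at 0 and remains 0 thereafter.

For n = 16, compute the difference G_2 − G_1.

[0] 16 ≡ 4^2 (base 4). Lift 5: 25. −1: 24.
[1] 24 ≡ 4·5 + 4 (base 5). Lift 6: 28. −1: 27.

3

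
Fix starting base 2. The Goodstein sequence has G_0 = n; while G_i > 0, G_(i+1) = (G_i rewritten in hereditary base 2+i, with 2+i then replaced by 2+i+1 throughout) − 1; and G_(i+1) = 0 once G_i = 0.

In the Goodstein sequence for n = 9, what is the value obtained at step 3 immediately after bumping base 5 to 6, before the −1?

140744

base 2: 9 = 2^(2 + 1) + 1; at 3: 3^(3 + 1) + 1 = 82; next = 81
base 3: 81 = 3^(3 + 1); at 4: 4^(4 + 1) = 1024; next = 1023
base 4: 1023 = 3·4^4 + 3·4^3 + 3·4^2 + 3·4 + 3; at 5: 3·5^5 + 3·5^3 + 3·5^2 + 3·5 + 3 = 9843; next = 9842
base 5: 9842 = 3·5^5 + 3·5^3 + 3·5^2 + 3·5 + 2; at 6: 3·6^6 + 3·6^3 + 3·6^2 + 3·6 + 2 = 140744; next = 140743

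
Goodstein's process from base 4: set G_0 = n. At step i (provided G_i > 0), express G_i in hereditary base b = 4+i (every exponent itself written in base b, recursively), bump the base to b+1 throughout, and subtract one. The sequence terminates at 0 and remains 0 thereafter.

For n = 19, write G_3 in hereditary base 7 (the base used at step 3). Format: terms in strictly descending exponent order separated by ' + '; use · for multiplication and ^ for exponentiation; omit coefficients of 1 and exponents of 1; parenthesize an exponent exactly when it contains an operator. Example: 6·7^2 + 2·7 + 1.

(0) 19|_4 = 4^2 + 3 ↦ 5^2 + 3|_5 = 28 ⇒ 27
(1) 27|_5 = 5^2 + 2 ↦ 6^2 + 2|_6 = 38 ⇒ 37
(2) 37|_6 = 6^2 + 1 ↦ 7^2 + 1|_7 = 50 ⇒ 49
(3) 49|_7 = 7^2 ↦ 8^2|_8 = 64 ⇒ 63

7^2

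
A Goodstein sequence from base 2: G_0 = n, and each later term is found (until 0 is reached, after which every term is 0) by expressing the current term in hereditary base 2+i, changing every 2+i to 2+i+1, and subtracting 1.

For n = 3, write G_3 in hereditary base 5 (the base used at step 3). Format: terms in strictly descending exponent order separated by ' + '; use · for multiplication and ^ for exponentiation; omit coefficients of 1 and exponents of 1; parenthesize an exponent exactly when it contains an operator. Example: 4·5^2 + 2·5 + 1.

2

G_0=3  [base 2] 2 + 1  →[2↦3]→  3 + 1 = 4  −1 ⇒ G_1=3
G_1=3  [base 3] 3  →[3↦4]→  4 = 4  −1 ⇒ G_2=3
G_2=3  [base 4] 3  →[4↦5]→  3 = 3  −1 ⇒ G_3=2
G_3=2  [base 5] 2  →[5↦6]→  2 = 2  −1 ⇒ G_4=1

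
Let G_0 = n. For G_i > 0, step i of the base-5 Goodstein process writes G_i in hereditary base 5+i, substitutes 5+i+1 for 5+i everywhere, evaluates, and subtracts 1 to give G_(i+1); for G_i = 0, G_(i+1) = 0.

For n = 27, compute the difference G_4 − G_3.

6

[0] 27 ≡ 5^2 + 2 (base 5). Lift 6: 38. −1: 37.
[1] 37 ≡ 6^2 + 1 (base 6). Lift 7: 50. −1: 49.
[2] 49 ≡ 7^2 (base 7). Lift 8: 64. −1: 63.
[3] 63 ≡ 7·8 + 7 (base 8). Lift 9: 70. −1: 69.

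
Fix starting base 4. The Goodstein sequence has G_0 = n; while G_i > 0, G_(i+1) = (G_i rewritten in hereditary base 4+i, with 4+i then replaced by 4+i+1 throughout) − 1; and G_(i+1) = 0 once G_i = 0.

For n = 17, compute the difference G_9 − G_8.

3

[0] 17 ≡ 4^2 + 1 (base 4). Lift 5: 26. −1: 25.
[1] 25 ≡ 5^2 (base 5). Lift 6: 36. −1: 35.
[2] 35 ≡ 5·6 + 5 (base 6). Lift 7: 40. −1: 39.
[3] 39 ≡ 5·7 + 4 (base 7). Lift 8: 44. −1: 43.
[4] 43 ≡ 5·8 + 3 (base 8). Lift 9: 48. −1: 47.
[5] 47 ≡ 5·9 + 2 (base 9). Lift 10: 52. −1: 51.
[6] 51 ≡ 5·10 + 1 (base 10). Lift 11: 56. −1: 55.
[7] 55 ≡ 5·11 (base 11). Lift 12: 60. −1: 59.
[8] 59 ≡ 4·12 + 11 (base 12). Lift 13: 63. −1: 62.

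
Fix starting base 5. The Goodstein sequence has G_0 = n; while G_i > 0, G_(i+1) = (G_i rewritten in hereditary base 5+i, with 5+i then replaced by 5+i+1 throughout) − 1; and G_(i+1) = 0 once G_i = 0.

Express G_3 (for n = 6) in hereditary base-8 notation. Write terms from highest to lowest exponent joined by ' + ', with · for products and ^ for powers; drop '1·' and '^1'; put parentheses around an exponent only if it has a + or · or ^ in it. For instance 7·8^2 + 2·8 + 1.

6 —HB5→ 5 + 1 —bump→ 6 + 1 = 7 —(−1)→ 6
6 —HB6→ 6 —bump→ 7 = 7 —(−1)→ 6
6 —HB7→ 6 —bump→ 6 = 6 —(−1)→ 5
5 —HB8→ 5 —bump→ 5 = 5 —(−1)→ 4

5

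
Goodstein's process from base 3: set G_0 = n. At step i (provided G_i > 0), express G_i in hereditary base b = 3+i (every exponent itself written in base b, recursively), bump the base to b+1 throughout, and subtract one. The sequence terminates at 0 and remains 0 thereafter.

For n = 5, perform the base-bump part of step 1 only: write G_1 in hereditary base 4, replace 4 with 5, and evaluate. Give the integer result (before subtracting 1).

6

[0] 5 ≡ 3 + 2 (base 3). Lift 4: 6. −1: 5.
[1] 5 ≡ 4 + 1 (base 4). Lift 5: 6. −1: 5.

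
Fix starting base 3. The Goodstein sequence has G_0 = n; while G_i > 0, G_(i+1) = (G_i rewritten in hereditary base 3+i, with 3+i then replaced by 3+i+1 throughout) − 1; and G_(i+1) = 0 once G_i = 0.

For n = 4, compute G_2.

G_0=4  [base 3] 3 + 1  →[3↦4]→  4 + 1 = 5  −1 ⇒ G_1=4
G_1=4  [base 4] 4  →[4↦5]→  5 = 5  −1 ⇒ G_2=4
G_2=4  [base 5] 4  →[5↦6]→  4 = 4  −1 ⇒ G_3=3

4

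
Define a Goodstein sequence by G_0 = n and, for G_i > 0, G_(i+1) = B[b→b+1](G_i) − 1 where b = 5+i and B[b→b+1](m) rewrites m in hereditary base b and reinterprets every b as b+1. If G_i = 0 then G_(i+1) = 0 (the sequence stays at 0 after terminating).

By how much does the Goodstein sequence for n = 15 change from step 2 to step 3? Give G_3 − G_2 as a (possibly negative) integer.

1

[0] 15 ≡ 3·5 (base 5). Lift 6: 18. −1: 17.
[1] 17 ≡ 2·6 + 5 (base 6). Lift 7: 19. −1: 18.
[2] 18 ≡ 2·7 + 4 (base 7). Lift 8: 20. −1: 19.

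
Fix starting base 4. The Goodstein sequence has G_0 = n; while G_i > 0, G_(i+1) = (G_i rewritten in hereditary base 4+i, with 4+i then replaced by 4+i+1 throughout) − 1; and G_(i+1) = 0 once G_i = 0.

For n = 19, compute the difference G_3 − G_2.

i=0: 19 = 4^2 + 3 (b=4); 4→5: 5^2 + 3 = 28; 28−1 = 27
i=1: 27 = 5^2 + 2 (b=5); 5→6: 6^2 + 2 = 38; 38−1 = 37
i=2: 37 = 6^2 + 1 (b=6); 6→7: 7^2 + 1 = 50; 50−1 = 49

12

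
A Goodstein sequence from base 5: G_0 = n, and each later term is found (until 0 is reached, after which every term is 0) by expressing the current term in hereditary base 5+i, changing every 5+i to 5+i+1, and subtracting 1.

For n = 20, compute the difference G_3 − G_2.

base 5: 20 = 4·5; at 6: 4·6 = 24; next = 23
base 6: 23 = 3·6 + 5; at 7: 3·7 + 5 = 26; next = 25
base 7: 25 = 3·7 + 4; at 8: 3·8 + 4 = 28; next = 27

2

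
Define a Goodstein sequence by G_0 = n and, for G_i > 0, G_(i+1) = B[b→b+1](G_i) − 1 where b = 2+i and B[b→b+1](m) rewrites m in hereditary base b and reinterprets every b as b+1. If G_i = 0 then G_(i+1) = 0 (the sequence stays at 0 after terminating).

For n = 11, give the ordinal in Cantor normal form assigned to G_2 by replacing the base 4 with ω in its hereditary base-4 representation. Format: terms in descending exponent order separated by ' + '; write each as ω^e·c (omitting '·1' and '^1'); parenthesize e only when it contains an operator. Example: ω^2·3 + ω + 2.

11 —HB2→ 2^(2 + 1) + 2 + 1 —bump→ 3^(3 + 1) + 3 + 1 = 85 —(−1)→ 84
84 —HB3→ 3^(3 + 1) + 3 —bump→ 4^(4 + 1) + 4 = 1028 —(−1)→ 1027
1027 —HB4→ 4^(4 + 1) + 3 —bump→ 5^(5 + 1) + 3 = 15628 —(−1)→ 15627

ω^(ω + 1) + 3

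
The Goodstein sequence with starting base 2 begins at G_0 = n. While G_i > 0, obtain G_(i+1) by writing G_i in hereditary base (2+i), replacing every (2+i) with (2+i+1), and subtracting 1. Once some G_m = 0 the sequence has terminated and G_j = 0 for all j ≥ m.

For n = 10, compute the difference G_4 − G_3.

264310

G_0=10  [base 2] 2^(2 + 1) + 2  →[2↦3]→  3^(3 + 1) + 3 = 84  −1 ⇒ G_1=83
G_1=83  [base 3] 3^(3 + 1) + 2  →[3↦4]→  4^(4 + 1) + 2 = 1026  −1 ⇒ G_2=1025
G_2=1025  [base 4] 4^(4 + 1) + 1  →[4↦5]→  5^(5 + 1) + 1 = 15626  −1 ⇒ G_3=15625
G_3=15625  [base 5] 5^(5 + 1)  →[5↦6]→  6^(6 + 1) = 279936  −1 ⇒ G_4=279935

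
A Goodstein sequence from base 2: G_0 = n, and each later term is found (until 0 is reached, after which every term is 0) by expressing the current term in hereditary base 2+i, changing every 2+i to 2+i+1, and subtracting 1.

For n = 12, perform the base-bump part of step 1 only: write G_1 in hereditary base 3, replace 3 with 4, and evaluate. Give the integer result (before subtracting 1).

1066

[0] 12 ≡ 2^(2 + 1) + 2^2 (base 2). Lift 3: 108. −1: 107.
[1] 107 ≡ 3^(3 + 1) + 2·3^2 + 2·3 + 2 (base 3). Lift 4: 1066. −1: 1065.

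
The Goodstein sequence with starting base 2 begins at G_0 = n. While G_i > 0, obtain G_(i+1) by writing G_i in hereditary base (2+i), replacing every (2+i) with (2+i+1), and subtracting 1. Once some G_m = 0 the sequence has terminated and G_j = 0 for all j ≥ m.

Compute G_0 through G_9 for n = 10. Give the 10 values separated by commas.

10, 83, 1025, 15625, 279935, 4215754, 84073323, 1937434592, 50000555551, 1426559238830

10 —HB2→ 2^(2 + 1) + 2 —bump→ 3^(3 + 1) + 3 = 84 —(−1)→ 83
83 —HB3→ 3^(3 + 1) + 2 —bump→ 4^(4 + 1) + 2 = 1026 —(−1)→ 1025
1025 —HB4→ 4^(4 + 1) + 1 —bump→ 5^(5 + 1) + 1 = 15626 —(−1)→ 15625
15625 —HB5→ 5^(5 + 1) —bump→ 6^(6 + 1) = 279936 —(−1)→ 279935
279935 —HB6→ 5·6^6 + 5·6^5 + 5·6^4 + 5·6^3 + 5·6^2 + 5·6 + 5 —bump→ 5·7^7 + 5·7^5 + 5·7^4 + 5·7^3 + 5·7^2 + 5·7 + 5 = 4215755 —(−1)→ 4215754
4215754 —HB7→ 5·7^7 + 5·7^5 + 5·7^4 + 5·7^3 + 5·7^2 + 5·7 + 4 —bump→ 5·8^8 + 5·8^5 + 5·8^4 + 5·8^3 + 5·8^2 + 5·8 + 4 = 84073324 —(−1)→ 84073323
84073323 —HB8→ 5·8^8 + 5·8^5 + 5·8^4 + 5·8^3 + 5·8^2 + 5·8 + 3 —bump→ 5·9^9 + 5·9^5 + 5·9^4 + 5·9^3 + 5·9^2 + 5·9 + 3 = 1937434593 —(−1)→ 1937434592
1937434592 —HB9→ 5·9^9 + 5·9^5 + 5·9^4 + 5·9^3 + 5·9^2 + 5·9 + 2 —bump→ 5·10^10 + 5·10^5 + 5·10^4 + 5·10^3 + 5·10^2 + 5·10 + 2 = 50000555552 —(−1)→ 50000555551
50000555551 —HB10→ 5·10^10 + 5·10^5 + 5·10^4 + 5·10^3 + 5·10^2 + 5·10 + 1 —bump→ 5·11^11 + 5·11^5 + 5·11^4 + 5·11^3 + 5·11^2 + 5·11 + 1 = 1426559238831 —(−1)→ 1426559238830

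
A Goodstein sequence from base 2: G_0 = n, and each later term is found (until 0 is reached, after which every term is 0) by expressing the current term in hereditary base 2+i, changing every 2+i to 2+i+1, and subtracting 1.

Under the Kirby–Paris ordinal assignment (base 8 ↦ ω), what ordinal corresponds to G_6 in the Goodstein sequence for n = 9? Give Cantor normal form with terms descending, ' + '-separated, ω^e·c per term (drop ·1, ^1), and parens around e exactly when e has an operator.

[0] 9 ≡ 2^(2 + 1) + 1 (base 2). Lift 3: 82. −1: 81.
[1] 81 ≡ 3^(3 + 1) (base 3). Lift 4: 1024. −1: 1023.
[2] 1023 ≡ 3·4^4 + 3·4^3 + 3·4^2 + 3·4 + 3 (base 4). Lift 5: 9843. −1: 9842.
[3] 9842 ≡ 3·5^5 + 3·5^3 + 3·5^2 + 3·5 + 2 (base 5). Lift 6: 140744. −1: 140743.
[4] 140743 ≡ 3·6^6 + 3·6^3 + 3·6^2 + 3·6 + 1 (base 6). Lift 7: 2471827. −1: 2471826.
[5] 2471826 ≡ 3·7^7 + 3·7^3 + 3·7^2 + 3·7 (base 7). Lift 8: 50333400. −1: 50333399.
[6] 50333399 ≡ 3·8^8 + 3·8^3 + 3·8^2 + 2·8 + 7 (base 8). Lift 9: 1162263922. −1: 1162263921.

ω^ω·3 + ω^3·3 + ω^2·3 + ω·2 + 7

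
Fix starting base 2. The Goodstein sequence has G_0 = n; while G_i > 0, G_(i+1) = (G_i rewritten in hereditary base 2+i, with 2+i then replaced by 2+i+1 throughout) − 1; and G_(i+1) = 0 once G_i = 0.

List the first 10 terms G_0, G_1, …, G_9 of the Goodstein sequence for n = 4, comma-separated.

4, 26, 41, 60, 83, 109, 139, 173, 211, 253

i=0: 4 = 2^2 (b=2); 2→3: 3^3 = 27; 27−1 = 26
i=1: 26 = 2·3^2 + 2·3 + 2 (b=3); 3→4: 2·4^2 + 2·4 + 2 = 42; 42−1 = 41
i=2: 41 = 2·4^2 + 2·4 + 1 (b=4); 4→5: 2·5^2 + 2·5 + 1 = 61; 61−1 = 60
i=3: 60 = 2·5^2 + 2·5 (b=5); 5→6: 2·6^2 + 2·6 = 84; 84−1 = 83
i=4: 83 = 2·6^2 + 6 + 5 (b=6); 6→7: 2·7^2 + 7 + 5 = 110; 110−1 = 109
i=5: 109 = 2·7^2 + 7 + 4 (b=7); 7→8: 2·8^2 + 8 + 4 = 140; 140−1 = 139
i=6: 139 = 2·8^2 + 8 + 3 (b=8); 8→9: 2·9^2 + 9 + 3 = 174; 174−1 = 173
i=7: 173 = 2·9^2 + 9 + 2 (b=9); 9→10: 2·10^2 + 10 + 2 = 212; 212−1 = 211
i=8: 211 = 2·10^2 + 10 + 1 (b=10); 10→11: 2·11^2 + 11 + 1 = 254; 254−1 = 253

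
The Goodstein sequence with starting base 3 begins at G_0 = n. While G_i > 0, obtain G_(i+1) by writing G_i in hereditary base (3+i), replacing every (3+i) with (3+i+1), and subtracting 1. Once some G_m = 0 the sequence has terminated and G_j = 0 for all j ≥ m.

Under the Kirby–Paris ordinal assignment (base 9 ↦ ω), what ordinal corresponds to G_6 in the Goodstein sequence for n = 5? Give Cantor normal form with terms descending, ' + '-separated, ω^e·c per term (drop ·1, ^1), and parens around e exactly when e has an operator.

2

G_0=5  [base 3] 3 + 2  →[3↦4]→  4 + 2 = 6  −1 ⇒ G_1=5
G_1=5  [base 4] 4 + 1  →[4↦5]→  5 + 1 = 6  −1 ⇒ G_2=5
G_2=5  [base 5] 5  →[5↦6]→  6 = 6  −1 ⇒ G_3=5
G_3=5  [base 6] 5  →[6↦7]→  5 = 5  −1 ⇒ G_4=4
G_4=4  [base 7] 4  →[7↦8]→  4 = 4  −1 ⇒ G_5=3
G_5=3  [base 8] 3  →[8↦9]→  3 = 3  −1 ⇒ G_6=2
G_6=2  [base 9] 2  →[9↦10]→  2 = 2  −1 ⇒ G_7=1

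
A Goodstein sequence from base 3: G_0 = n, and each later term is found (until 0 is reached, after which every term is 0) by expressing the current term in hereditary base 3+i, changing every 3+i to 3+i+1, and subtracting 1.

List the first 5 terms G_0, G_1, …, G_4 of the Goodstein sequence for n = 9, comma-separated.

9 —HB3→ 3^2 —bump→ 4^2 = 16 —(−1)→ 15
15 —HB4→ 3·4 + 3 —bump→ 3·5 + 3 = 18 —(−1)→ 17
17 —HB5→ 3·5 + 2 —bump→ 3·6 + 2 = 20 —(−1)→ 19
19 —HB6→ 3·6 + 1 —bump→ 3·7 + 1 = 22 —(−1)→ 21

9, 15, 17, 19, 21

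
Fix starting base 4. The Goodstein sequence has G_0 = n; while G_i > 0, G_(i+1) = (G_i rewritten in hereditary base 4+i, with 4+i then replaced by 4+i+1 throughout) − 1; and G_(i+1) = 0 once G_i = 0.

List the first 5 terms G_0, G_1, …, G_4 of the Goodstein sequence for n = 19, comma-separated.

(0) 19|_4 = 4^2 + 3 ↦ 5^2 + 3|_5 = 28 ⇒ 27
(1) 27|_5 = 5^2 + 2 ↦ 6^2 + 2|_6 = 38 ⇒ 37
(2) 37|_6 = 6^2 + 1 ↦ 7^2 + 1|_7 = 50 ⇒ 49
(3) 49|_7 = 7^2 ↦ 8^2|_8 = 64 ⇒ 63

19, 27, 37, 49, 63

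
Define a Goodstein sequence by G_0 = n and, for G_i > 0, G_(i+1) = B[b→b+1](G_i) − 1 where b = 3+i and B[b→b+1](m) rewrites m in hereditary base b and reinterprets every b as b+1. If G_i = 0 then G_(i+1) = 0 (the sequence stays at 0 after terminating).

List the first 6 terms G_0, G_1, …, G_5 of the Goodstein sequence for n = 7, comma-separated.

G_0=7  [base 3] 2·3 + 1  →[3↦4]→  2·4 + 1 = 9  −1 ⇒ G_1=8
G_1=8  [base 4] 2·4  →[4↦5]→  2·5 = 10  −1 ⇒ G_2=9
G_2=9  [base 5] 5 + 4  →[5↦6]→  6 + 4 = 10  −1 ⇒ G_3=9
G_3=9  [base 6] 6 + 3  →[6↦7]→  7 + 3 = 10  −1 ⇒ G_4=9
G_4=9  [base 7] 7 + 2  →[7↦8]→  8 + 2 = 10  −1 ⇒ G_5=9

7, 8, 9, 9, 9, 9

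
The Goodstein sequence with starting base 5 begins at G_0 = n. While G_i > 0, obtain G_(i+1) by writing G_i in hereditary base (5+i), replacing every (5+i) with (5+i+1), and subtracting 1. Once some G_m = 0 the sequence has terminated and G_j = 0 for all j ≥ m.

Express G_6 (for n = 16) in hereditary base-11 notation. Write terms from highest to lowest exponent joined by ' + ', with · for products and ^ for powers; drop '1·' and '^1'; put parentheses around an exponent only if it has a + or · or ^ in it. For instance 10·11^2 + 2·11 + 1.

G_0=16  [base 5] 3·5 + 1  →[5↦6]→  3·6 + 1 = 19  −1 ⇒ G_1=18
G_1=18  [base 6] 3·6  →[6↦7]→  3·7 = 21  −1 ⇒ G_2=20
G_2=20  [base 7] 2·7 + 6  →[7↦8]→  2·8 + 6 = 22  −1 ⇒ G_3=21
G_3=21  [base 8] 2·8 + 5  →[8↦9]→  2·9 + 5 = 23  −1 ⇒ G_4=22
G_4=22  [base 9] 2·9 + 4  →[9↦10]→  2·10 + 4 = 24  −1 ⇒ G_5=23
G_5=23  [base 10] 2·10 + 3  →[10↦11]→  2·11 + 3 = 25  −1 ⇒ G_6=24
G_6=24  [base 11] 2·11 + 2  →[11↦12]→  2·12 + 2 = 26  −1 ⇒ G_7=25

2·11 + 2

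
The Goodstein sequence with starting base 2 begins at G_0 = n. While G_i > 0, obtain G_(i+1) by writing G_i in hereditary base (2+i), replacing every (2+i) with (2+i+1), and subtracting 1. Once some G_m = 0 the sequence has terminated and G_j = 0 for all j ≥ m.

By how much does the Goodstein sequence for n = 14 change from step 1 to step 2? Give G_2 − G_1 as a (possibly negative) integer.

base 2: 14 = 2^(2 + 1) + 2^2 + 2; at 3: 3^(3 + 1) + 3^3 + 3 = 111; next = 110
base 3: 110 = 3^(3 + 1) + 3^3 + 2; at 4: 4^(4 + 1) + 4^4 + 2 = 1282; next = 1281

1171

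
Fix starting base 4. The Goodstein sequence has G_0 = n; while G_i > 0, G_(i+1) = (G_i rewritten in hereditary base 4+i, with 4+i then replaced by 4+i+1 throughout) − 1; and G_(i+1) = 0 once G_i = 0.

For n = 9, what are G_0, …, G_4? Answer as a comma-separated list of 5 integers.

i=0: 9 = 2·4 + 1 (b=4); 4→5: 2·5 + 1 = 11; 11−1 = 10
i=1: 10 = 2·5 (b=5); 5→6: 2·6 = 12; 12−1 = 11
i=2: 11 = 6 + 5 (b=6); 6→7: 7 + 5 = 12; 12−1 = 11
i=3: 11 = 7 + 4 (b=7); 7→8: 8 + 4 = 12; 12−1 = 11

9, 10, 11, 11, 11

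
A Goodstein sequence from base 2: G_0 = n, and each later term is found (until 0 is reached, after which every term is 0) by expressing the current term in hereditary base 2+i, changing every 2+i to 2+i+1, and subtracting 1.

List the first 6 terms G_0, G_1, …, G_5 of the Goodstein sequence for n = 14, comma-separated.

G_0=14  [base 2] 2^(2 + 1) + 2^2 + 2  →[2↦3]→  3^(3 + 1) + 3^3 + 3 = 111  −1 ⇒ G_1=110
G_1=110  [base 3] 3^(3 + 1) + 3^3 + 2  →[3↦4]→  4^(4 + 1) + 4^4 + 2 = 1282  −1 ⇒ G_2=1281
G_2=1281  [base 4] 4^(4 + 1) + 4^4 + 1  →[4↦5]→  5^(5 + 1) + 5^5 + 1 = 18751  −1 ⇒ G_3=18750
G_3=18750  [base 5] 5^(5 + 1) + 5^5  →[5↦6]→  6^(6 + 1) + 6^6 = 326592  −1 ⇒ G_4=326591
G_4=326591  [base 6] 6^(6 + 1) + 5·6^5 + 5·6^4 + 5·6^3 + 5·6^2 + 5·6 + 5  →[6↦7]→  7^(7 + 1) + 5·7^5 + 5·7^4 + 5·7^3 + 5·7^2 + 5·7 + 5 = 5862841  −1 ⇒ G_5=5862840

14, 110, 1281, 18750, 326591, 5862840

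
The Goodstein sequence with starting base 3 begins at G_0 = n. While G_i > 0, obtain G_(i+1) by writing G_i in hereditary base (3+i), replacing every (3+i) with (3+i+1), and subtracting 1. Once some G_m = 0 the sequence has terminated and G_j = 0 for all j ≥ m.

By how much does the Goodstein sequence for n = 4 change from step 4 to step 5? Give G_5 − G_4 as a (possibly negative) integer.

-1

(0) 4|_3 = 3 + 1 ↦ 4 + 1|_4 = 5 ⇒ 4
(1) 4|_4 = 4 ↦ 5|_5 = 5 ⇒ 4
(2) 4|_5 = 4 ↦ 4|_6 = 4 ⇒ 3
(3) 3|_6 = 3 ↦ 3|_7 = 3 ⇒ 2
(4) 2|_7 = 2 ↦ 2|_8 = 2 ⇒ 1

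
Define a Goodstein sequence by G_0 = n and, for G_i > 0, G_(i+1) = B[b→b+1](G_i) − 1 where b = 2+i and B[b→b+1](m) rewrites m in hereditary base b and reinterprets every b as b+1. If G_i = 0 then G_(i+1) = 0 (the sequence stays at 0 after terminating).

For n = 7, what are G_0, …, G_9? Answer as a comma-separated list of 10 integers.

7, 30, 259, 3127, 46657, 823543, 16777215, 37665879, 77777775, 150051213

step 0: 7 = 2^2 + 2 + 1; sub 3 for 2: 3^3 + 3 + 1; = 31; G_1 = 31−1 = 30
step 1: 30 = 3^3 + 3; sub 4 for 3: 4^4 + 4; = 260; G_2 = 260−1 = 259
step 2: 259 = 4^4 + 3; sub 5 for 4: 5^5 + 3; = 3128; G_3 = 3128−1 = 3127
step 3: 3127 = 5^5 + 2; sub 6 for 5: 6^6 + 2; = 46658; G_4 = 46658−1 = 46657
step 4: 46657 = 6^6 + 1; sub 7 for 6: 7^7 + 1; = 823544; G_5 = 823544−1 = 823543
step 5: 823543 = 7^7; sub 8 for 7: 8^8; = 16777216; G_6 = 16777216−1 = 16777215
step 6: 16777215 = 7·8^7 + 7·8^6 + 7·8^5 + 7·8^4 + 7·8^3 + 7·8^2 + 7·8 + 7; sub 9 for 8: 7·9^7 + 7·9^6 + 7·9^5 + 7·9^4 + 7·9^3 + 7·9^2 + 7·9 + 7; = 37665880; G_7 = 37665880−1 = 37665879
step 7: 37665879 = 7·9^7 + 7·9^6 + 7·9^5 + 7·9^4 + 7·9^3 + 7·9^2 + 7·9 + 6; sub 10 for 9: 7·10^7 + 7·10^6 + 7·10^5 + 7·10^4 + 7·10^3 + 7·10^2 + 7·10 + 6; = 77777776; G_8 = 77777776−1 = 77777775
step 8: 77777775 = 7·10^7 + 7·10^6 + 7·10^5 + 7·10^4 + 7·10^3 + 7·10^2 + 7·10 + 5; sub 11 for 10: 7·11^7 + 7·11^6 + 7·11^5 + 7·11^4 + 7·11^3 + 7·11^2 + 7·11 + 5; = 150051214; G_9 = 150051214−1 = 150051213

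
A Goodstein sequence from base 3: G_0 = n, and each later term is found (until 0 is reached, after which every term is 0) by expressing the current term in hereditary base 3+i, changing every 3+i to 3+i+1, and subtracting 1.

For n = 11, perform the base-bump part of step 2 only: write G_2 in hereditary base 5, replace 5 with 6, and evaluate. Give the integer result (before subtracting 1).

36

G_0 = 11. HB_3(11) = 3^2 + 2. Bump = 18. G_1 = 17.
G_1 = 17. HB_4(17) = 4^2 + 1. Bump = 26. G_2 = 25.
G_2 = 25. HB_5(25) = 5^2. Bump = 36. G_3 = 35.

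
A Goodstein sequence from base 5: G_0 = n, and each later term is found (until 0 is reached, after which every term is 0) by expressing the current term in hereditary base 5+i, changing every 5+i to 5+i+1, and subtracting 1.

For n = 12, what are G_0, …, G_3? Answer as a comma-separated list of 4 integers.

step 0: 12 = 2·5 + 2; sub 6 for 5: 2·6 + 2; = 14; G_1 = 14−1 = 13
step 1: 13 = 2·6 + 1; sub 7 for 6: 2·7 + 1; = 15; G_2 = 15−1 = 14
step 2: 14 = 2·7; sub 8 for 7: 2·8; = 16; G_3 = 16−1 = 15

12, 13, 14, 15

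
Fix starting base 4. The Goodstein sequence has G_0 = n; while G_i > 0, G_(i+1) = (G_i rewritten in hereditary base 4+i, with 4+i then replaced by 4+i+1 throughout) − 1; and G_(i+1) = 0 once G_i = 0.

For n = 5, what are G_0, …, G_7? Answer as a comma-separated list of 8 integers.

G_0 = 5. HB_4(5) = 4 + 1. Bump = 6. G_1 = 5.
G_1 = 5. HB_5(5) = 5. Bump = 6. G_2 = 5.
G_2 = 5. HB_6(5) = 5. Bump = 5. G_3 = 4.
G_3 = 4. HB_7(4) = 4. Bump = 4. G_4 = 3.
G_4 = 3. HB_8(3) = 3. Bump = 3. G_5 = 2.
G_5 = 2. HB_9(2) = 2. Bump = 2. G_6 = 1.
G_6 = 1. HB_10(1) = 1. Bump = 1. G_7 = 0.

5, 5, 5, 4, 3, 2, 1, 0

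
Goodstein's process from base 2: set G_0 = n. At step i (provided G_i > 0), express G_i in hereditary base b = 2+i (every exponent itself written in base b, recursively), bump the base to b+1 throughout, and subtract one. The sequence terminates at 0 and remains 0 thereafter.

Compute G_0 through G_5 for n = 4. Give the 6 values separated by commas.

4, 26, 41, 60, 83, 109

step 0: 4 = 2^2; sub 3 for 2: 3^3; = 27; G_1 = 27−1 = 26
step 1: 26 = 2·3^2 + 2·3 + 2; sub 4 for 3: 2·4^2 + 2·4 + 2; = 42; G_2 = 42−1 = 41
step 2: 41 = 2·4^2 + 2·4 + 1; sub 5 for 4: 2·5^2 + 2·5 + 1; = 61; G_3 = 61−1 = 60
step 3: 60 = 2·5^2 + 2·5; sub 6 for 5: 2·6^2 + 2·6; = 84; G_4 = 84−1 = 83
step 4: 83 = 2·6^2 + 6 + 5; sub 7 for 6: 2·7^2 + 7 + 5; = 110; G_5 = 110−1 = 109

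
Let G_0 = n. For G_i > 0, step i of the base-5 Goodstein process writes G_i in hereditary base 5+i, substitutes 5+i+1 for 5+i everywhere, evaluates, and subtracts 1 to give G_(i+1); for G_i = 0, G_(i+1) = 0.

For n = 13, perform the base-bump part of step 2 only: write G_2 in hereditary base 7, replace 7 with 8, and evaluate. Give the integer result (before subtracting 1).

17

G_0 = 13. HB_5(13) = 2·5 + 3. Bump = 15. G_1 = 14.
G_1 = 14. HB_6(14) = 2·6 + 2. Bump = 16. G_2 = 15.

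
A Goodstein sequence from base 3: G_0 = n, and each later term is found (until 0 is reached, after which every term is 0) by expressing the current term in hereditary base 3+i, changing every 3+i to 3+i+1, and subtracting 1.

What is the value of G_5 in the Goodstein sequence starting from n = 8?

G_0 = 8. HB_3(8) = 2·3 + 2. Bump = 10. G_1 = 9.
G_1 = 9. HB_4(9) = 2·4 + 1. Bump = 11. G_2 = 10.
G_2 = 10. HB_5(10) = 2·5. Bump = 12. G_3 = 11.
G_3 = 11. HB_6(11) = 6 + 5. Bump = 12. G_4 = 11.
G_4 = 11. HB_7(11) = 7 + 4. Bump = 12. G_5 = 11.

11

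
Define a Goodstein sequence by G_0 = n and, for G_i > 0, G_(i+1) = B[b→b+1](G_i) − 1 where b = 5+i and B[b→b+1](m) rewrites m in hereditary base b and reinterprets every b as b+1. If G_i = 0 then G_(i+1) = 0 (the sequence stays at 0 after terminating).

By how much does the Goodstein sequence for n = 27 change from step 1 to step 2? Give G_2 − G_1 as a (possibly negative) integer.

27 —HB5→ 5^2 + 2 —bump→ 6^2 + 2 = 38 —(−1)→ 37
37 —HB6→ 6^2 + 1 —bump→ 7^2 + 1 = 50 —(−1)→ 49

12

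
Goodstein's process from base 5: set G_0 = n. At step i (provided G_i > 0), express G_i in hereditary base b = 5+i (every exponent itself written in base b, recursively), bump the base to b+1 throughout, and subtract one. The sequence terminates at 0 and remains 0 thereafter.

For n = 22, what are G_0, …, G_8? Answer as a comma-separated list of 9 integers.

22, 25, 28, 31, 33, 35, 37, 39, 41

step 0: 22 = 4·5 + 2; sub 6 for 5: 4·6 + 2; = 26; G_1 = 26−1 = 25
step 1: 25 = 4·6 + 1; sub 7 for 6: 4·7 + 1; = 29; G_2 = 29−1 = 28
step 2: 28 = 4·7; sub 8 for 7: 4·8; = 32; G_3 = 32−1 = 31
step 3: 31 = 3·8 + 7; sub 9 for 8: 3·9 + 7; = 34; G_4 = 34−1 = 33
step 4: 33 = 3·9 + 6; sub 10 for 9: 3·10 + 6; = 36; G_5 = 36−1 = 35
step 5: 35 = 3·10 + 5; sub 11 for 10: 3·11 + 5; = 38; G_6 = 38−1 = 37
step 6: 37 = 3·11 + 4; sub 12 for 11: 3·12 + 4; = 40; G_7 = 40−1 = 39
step 7: 39 = 3·12 + 3; sub 13 for 12: 3·13 + 3; = 42; G_8 = 42−1 = 41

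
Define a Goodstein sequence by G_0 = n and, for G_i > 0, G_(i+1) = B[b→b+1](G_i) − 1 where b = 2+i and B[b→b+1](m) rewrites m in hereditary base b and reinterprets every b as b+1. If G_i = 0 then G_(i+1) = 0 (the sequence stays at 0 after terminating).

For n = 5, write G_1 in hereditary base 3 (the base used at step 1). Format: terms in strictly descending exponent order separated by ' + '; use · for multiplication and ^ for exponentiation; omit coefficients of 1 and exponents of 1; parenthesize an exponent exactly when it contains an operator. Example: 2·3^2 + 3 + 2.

3^3

i=0: 5 = 2^2 + 1 (b=2); 2→3: 3^3 + 1 = 28; 28−1 = 27
i=1: 27 = 3^3 (b=3); 3→4: 4^4 = 256; 256−1 = 255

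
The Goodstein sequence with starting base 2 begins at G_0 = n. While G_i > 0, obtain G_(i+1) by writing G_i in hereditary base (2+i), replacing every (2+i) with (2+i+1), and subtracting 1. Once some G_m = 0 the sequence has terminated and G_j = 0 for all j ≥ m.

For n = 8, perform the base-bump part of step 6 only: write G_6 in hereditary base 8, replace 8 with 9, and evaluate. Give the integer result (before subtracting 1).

G_0=8  [base 2] 2^(2 + 1)  →[2↦3]→  3^(3 + 1) = 81  −1 ⇒ G_1=80
G_1=80  [base 3] 2·3^3 + 2·3^2 + 2·3 + 2  →[3↦4]→  2·4^4 + 2·4^2 + 2·4 + 2 = 554  −1 ⇒ G_2=553
G_2=553  [base 4] 2·4^4 + 2·4^2 + 2·4 + 1  →[4↦5]→  2·5^5 + 2·5^2 + 2·5 + 1 = 6311  −1 ⇒ G_3=6310
G_3=6310  [base 5] 2·5^5 + 2·5^2 + 2·5  →[5↦6]→  2·6^6 + 2·6^2 + 2·6 = 93396  −1 ⇒ G_4=93395
G_4=93395  [base 6] 2·6^6 + 2·6^2 + 6 + 5  →[6↦7]→  2·7^7 + 2·7^2 + 7 + 5 = 1647196  −1 ⇒ G_5=1647195
G_5=1647195  [base 7] 2·7^7 + 2·7^2 + 7 + 4  →[7↦8]→  2·8^8 + 2·8^2 + 8 + 4 = 33554572  −1 ⇒ G_6=33554571
G_6=33554571  [base 8] 2·8^8 + 2·8^2 + 8 + 3  →[8↦9]→  2·9^9 + 2·9^2 + 9 + 3 = 774841152  −1 ⇒ G_7=774841151

774841152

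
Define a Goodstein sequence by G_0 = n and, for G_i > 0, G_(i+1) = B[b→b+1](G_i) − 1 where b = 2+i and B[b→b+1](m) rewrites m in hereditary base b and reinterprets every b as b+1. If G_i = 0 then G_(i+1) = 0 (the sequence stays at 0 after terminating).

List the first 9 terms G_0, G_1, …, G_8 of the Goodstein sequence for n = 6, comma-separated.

6, 29, 257, 3125, 46655, 98039, 187243, 332147, 555551

G_0=6  [base 2] 2^2 + 2  →[2↦3]→  3^3 + 3 = 30  −1 ⇒ G_1=29
G_1=29  [base 3] 3^3 + 2  →[3↦4]→  4^4 + 2 = 258  −1 ⇒ G_2=257
G_2=257  [base 4] 4^4 + 1  →[4↦5]→  5^5 + 1 = 3126  −1 ⇒ G_3=3125
G_3=3125  [base 5] 5^5  →[5↦6]→  6^6 = 46656  −1 ⇒ G_4=46655
G_4=46655  [base 6] 5·6^5 + 5·6^4 + 5·6^3 + 5·6^2 + 5·6 + 5  →[6↦7]→  5·7^5 + 5·7^4 + 5·7^3 + 5·7^2 + 5·7 + 5 = 98040  −1 ⇒ G_5=98039
G_5=98039  [base 7] 5·7^5 + 5·7^4 + 5·7^3 + 5·7^2 + 5·7 + 4  →[7↦8]→  5·8^5 + 5·8^4 + 5·8^3 + 5·8^2 + 5·8 + 4 = 187244  −1 ⇒ G_6=187243
G_6=187243  [base 8] 5·8^5 + 5·8^4 + 5·8^3 + 5·8^2 + 5·8 + 3  →[8↦9]→  5·9^5 + 5·9^4 + 5·9^3 + 5·9^2 + 5·9 + 3 = 332148  −1 ⇒ G_7=332147
G_7=332147  [base 9] 5·9^5 + 5·9^4 + 5·9^3 + 5·9^2 + 5·9 + 2  →[9↦10]→  5·10^5 + 5·10^4 + 5·10^3 + 5·10^2 + 5·10 + 2 = 555552  −1 ⇒ G_8=555551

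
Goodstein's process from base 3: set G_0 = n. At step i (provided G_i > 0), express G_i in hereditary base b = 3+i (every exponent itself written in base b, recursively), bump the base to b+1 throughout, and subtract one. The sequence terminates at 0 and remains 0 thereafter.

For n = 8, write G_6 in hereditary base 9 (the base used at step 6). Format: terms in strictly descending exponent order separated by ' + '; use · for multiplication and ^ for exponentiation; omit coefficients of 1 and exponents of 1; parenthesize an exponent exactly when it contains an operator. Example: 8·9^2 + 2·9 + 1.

9 + 2

8 —HB3→ 2·3 + 2 —bump→ 2·4 + 2 = 10 —(−1)→ 9
9 —HB4→ 2·4 + 1 —bump→ 2·5 + 1 = 11 —(−1)→ 10
10 —HB5→ 2·5 —bump→ 2·6 = 12 —(−1)→ 11
11 —HB6→ 6 + 5 —bump→ 7 + 5 = 12 —(−1)→ 11
11 —HB7→ 7 + 4 —bump→ 8 + 4 = 12 —(−1)→ 11
11 —HB8→ 8 + 3 —bump→ 9 + 3 = 12 —(−1)→ 11
11 —HB9→ 9 + 2 —bump→ 10 + 2 = 12 —(−1)→ 11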